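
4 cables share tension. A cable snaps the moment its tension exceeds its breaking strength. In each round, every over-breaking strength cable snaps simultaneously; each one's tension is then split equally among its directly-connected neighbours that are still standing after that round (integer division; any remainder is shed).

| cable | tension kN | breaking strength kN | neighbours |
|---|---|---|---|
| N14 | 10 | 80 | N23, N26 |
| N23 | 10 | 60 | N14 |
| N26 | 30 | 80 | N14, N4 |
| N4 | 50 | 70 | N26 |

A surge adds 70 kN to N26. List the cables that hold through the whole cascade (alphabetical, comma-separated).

Round 1 — N26 at 100 > 80. N26 snaps.
  N26 sheds 100 kN to N14, N4: 50 each.
    N14: 10+50 = 60 ≤ 80
    N4: 50+50 = 100 > 70
Round 2 — N4 snaps.
  N4 sheds 100 kN: no online neighbours, lost.
No further breaks.

N14, N23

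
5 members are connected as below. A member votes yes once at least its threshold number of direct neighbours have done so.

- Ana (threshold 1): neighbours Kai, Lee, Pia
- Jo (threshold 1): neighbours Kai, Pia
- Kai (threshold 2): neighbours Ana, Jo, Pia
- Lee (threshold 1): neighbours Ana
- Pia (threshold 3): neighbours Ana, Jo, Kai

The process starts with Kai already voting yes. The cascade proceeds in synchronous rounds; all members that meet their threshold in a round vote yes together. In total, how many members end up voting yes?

5

Round 1 — Kai votes yes (initial).
Round 2 — checking thresholds:
  Ana: 1 of 3 neighbours ≥ 1, votes yes.
  Jo: 1 of 2 neighbours ≥ 1, votes yes.
  Pia: 1 of 3 neighbours < 3, holds.
Round 3 — checking thresholds:
  Lee: 1 of 1 neighbours ≥ 1, votes yes.
  Pia: 3 of 3 neighbours ≥ 3, votes yes.
Round 4 — no new yes votes; cascade stops.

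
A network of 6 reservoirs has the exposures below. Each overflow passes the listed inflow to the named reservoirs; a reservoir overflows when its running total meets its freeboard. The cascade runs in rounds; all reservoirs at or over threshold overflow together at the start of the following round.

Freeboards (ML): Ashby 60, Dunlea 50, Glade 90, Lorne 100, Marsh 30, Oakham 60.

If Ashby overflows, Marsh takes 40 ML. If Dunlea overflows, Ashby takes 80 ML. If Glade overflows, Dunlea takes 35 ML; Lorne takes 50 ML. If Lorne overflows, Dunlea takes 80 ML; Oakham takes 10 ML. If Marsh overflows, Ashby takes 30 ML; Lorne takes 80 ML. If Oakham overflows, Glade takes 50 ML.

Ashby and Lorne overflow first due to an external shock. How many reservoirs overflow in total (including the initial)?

4

Round 1 — Ashby, Lorne overflow (initial).
  Dunlea: +80 → 80 ≥ 50
  Marsh: +40 → 40 ≥ 30
  Oakham: +10 → 10 < 60
Round 2 — Dunlea, Marsh overflow.
No further overflows.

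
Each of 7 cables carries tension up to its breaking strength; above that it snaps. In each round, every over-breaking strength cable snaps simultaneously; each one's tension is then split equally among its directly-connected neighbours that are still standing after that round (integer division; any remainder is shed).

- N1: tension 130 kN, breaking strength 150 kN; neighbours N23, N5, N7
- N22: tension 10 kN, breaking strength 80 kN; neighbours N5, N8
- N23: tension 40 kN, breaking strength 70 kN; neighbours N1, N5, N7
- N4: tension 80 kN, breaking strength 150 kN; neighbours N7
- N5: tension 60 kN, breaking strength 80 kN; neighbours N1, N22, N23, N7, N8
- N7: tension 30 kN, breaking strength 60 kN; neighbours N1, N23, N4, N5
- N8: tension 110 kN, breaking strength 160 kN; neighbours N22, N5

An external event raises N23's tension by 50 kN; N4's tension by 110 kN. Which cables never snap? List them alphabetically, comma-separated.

N22, N8

Round 1 — N23 at 90 > 70; N4 at 190 > 150. N23, N4 snap.
  N23 sheds 90 kN to N1, N5, N7: 30 each.
    N1: 130+30 = 160 > 150
    N5: 60+30 = 90 > 80
    N7: 30+30 = 60 ≤ 60
  N4 sheds 190 kN to N7: 190 each.
    N7: 60+190 = 250 > 60
Round 2 — N1, N5, N7 snap.
  N1 sheds 160 kN: no online neighbours, lost.
  N5 sheds 90 kN to N22, N8: 45 each.
    N22: 10+45 = 55 ≤ 80
    N8: 110+45 = 155 ≤ 160
  N7 sheds 250 kN: no online neighbours, lost.
No further breaks.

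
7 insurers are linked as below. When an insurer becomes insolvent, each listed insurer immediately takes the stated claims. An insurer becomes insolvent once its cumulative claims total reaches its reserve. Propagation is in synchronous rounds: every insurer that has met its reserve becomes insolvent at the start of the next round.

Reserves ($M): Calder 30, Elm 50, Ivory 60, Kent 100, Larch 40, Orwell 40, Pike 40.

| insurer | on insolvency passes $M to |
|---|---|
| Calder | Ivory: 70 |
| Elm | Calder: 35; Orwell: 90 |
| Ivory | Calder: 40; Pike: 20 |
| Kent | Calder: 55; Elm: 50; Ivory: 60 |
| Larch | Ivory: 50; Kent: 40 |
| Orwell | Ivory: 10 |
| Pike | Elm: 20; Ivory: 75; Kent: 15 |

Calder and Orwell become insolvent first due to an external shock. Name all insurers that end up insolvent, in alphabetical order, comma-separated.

Round 1 — Calder, Orwell become insolvent (initial).
  Ivory: +70+10 → 80 ≥ 60
Round 2 — Ivory becomes insolvent.
  Pike: +20 → 20 < 40
No further insolvencies.

Calder, Ivory, Orwell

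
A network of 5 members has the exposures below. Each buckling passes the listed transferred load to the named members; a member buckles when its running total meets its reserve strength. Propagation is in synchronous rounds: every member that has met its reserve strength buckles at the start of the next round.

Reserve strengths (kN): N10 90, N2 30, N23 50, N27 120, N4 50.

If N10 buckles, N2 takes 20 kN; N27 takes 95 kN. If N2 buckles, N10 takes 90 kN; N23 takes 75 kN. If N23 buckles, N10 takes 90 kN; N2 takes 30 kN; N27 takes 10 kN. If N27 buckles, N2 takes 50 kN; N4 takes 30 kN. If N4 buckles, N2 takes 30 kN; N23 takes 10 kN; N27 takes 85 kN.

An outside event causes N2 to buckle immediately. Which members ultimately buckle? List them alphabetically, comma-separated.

N10, N2, N23

Round 1 — N2 buckles (initial).
  N10: +90 → 90 ≥ 90
  N23: +75 → 75 ≥ 50
Round 2 — N10, N23 buckle.
  N27: +95+10 → 105 < 120
No further bucklings.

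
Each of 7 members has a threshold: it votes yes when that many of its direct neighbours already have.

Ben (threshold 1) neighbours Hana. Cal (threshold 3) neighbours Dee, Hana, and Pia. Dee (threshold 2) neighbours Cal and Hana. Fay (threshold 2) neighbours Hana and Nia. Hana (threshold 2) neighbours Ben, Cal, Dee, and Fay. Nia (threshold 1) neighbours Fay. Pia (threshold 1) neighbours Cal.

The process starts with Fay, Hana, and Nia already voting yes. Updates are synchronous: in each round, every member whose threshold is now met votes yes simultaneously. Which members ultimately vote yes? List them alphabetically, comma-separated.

Round 1 — Fay, Hana, Nia vote yes (initial).
Round 2 — checking thresholds:
  Ben: 1 of 1 neighbours ≥ 1, votes yes.
  Cal: 1 of 3 neighbours < 3, holds.
  Dee: 1 of 2 neighbours < 2, holds.
Round 3 — no new yes votes; cascade stops.

Ben, Fay, Hana, Nia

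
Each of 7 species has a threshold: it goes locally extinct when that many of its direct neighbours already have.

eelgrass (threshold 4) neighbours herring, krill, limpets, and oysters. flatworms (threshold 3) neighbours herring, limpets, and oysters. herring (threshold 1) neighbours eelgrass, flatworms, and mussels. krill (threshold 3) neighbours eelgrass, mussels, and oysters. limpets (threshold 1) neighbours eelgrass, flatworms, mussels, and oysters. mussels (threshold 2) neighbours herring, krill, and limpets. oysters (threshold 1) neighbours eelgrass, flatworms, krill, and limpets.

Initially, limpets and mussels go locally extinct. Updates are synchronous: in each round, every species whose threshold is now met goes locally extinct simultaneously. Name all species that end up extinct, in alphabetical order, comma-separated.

Round 1 — limpets, mussels go locally extinct (initial).
Round 2 — checking thresholds:
  eelgrass: 1 of 4 neighbours < 4, below threshold.
  flatworms: 1 of 3 neighbours < 3, below threshold.
  herring: 1 of 3 neighbours ≥ 1, goes locally extinct.
  krill: 1 of 3 neighbours < 3, below threshold.
  oysters: 1 of 4 neighbours ≥ 1, goes locally extinct.
Round 3 — checking thresholds:
  eelgrass: 3 of 4 neighbours < 4, below threshold.
  flatworms: 3 of 3 neighbours ≥ 3, goes locally extinct.
  krill: 2 of 3 neighbours < 3, below threshold.
Round 4 — no new extinctions; cascade stops.

flatworms, herring, limpets, mussels, oysters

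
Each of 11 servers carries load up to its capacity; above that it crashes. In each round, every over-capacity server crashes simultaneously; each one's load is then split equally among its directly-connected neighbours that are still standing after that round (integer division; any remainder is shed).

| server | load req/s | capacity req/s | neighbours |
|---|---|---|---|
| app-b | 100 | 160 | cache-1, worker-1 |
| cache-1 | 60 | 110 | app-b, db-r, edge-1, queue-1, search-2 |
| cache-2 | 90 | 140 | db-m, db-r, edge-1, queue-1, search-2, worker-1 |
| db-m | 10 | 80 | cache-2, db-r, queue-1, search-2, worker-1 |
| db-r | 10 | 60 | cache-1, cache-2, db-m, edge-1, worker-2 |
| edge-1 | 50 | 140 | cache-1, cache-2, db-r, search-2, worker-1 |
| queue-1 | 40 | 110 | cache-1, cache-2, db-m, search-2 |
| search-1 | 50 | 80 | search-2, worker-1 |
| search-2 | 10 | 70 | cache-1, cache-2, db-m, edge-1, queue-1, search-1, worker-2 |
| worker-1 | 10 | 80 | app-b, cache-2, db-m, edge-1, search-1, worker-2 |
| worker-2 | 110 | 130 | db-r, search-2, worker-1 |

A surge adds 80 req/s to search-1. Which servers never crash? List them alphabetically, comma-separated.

app-b, cache-1, cache-2, db-m, db-r, edge-1, queue-1, worker-1, worker-2

Round 1 — search-1 at 130 > 80. search-1 crashes.
  search-1 sheds 130 req/s to search-2, worker-1: 65 each.
    search-2: 10+65 = 75 > 70
    worker-1: 10+65 = 75 ≤ 80
Round 2 — search-2 crashes.
  search-2 sheds 75 req/s to cache-1, cache-2, db-m, edge-1, queue-1, worker-2: 12 each (3 lost).
    cache-1: 60+12 = 72 ≤ 110
    cache-2: 90+12 = 102 ≤ 140
    db-m: 10+12 = 22 ≤ 80
    edge-1: 50+12 = 62 ≤ 140
    queue-1: 40+12 = 52 ≤ 110
    worker-2: 110+12 = 122 ≤ 130
No further crashes.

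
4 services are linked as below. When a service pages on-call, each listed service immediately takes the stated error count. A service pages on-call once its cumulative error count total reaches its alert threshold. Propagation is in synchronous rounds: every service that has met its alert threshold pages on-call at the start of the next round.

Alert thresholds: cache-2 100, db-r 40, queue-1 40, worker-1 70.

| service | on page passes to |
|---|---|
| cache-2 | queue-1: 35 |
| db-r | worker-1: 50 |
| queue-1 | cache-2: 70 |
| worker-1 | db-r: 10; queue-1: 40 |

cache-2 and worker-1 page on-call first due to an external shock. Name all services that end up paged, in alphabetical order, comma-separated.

cache-2, queue-1, worker-1

Round 1 — cache-2, worker-1 page on-call (initial).
  db-r: +10 → 10 < 40
  queue-1: +35+40 → 75 ≥ 40
Round 2 — queue-1 pages on-call.
No further pages.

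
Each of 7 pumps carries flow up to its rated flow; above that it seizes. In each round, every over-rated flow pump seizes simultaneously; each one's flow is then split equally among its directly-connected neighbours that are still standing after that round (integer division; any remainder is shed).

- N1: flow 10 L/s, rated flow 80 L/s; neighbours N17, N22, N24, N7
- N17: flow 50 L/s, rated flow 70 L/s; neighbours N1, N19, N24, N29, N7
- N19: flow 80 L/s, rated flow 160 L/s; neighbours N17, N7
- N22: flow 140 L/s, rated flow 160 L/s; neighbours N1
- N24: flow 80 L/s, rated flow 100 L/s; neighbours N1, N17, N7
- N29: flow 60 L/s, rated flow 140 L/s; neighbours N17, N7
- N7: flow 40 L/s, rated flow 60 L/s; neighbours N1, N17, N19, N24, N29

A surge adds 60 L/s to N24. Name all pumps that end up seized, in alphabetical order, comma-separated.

Round 1 — N24 at 140 > 100. N24 seizes.
  N24 sheds 140 L/s to N1, N17, N7: 46 each (2 lost).
    N1: 10+46 = 56 ≤ 80
    N17: 50+46 = 96 > 70
    N7: 40+46 = 86 > 60
Round 2 — N17, N7 seize.
  N17 sheds 96 L/s to N1, N19, N29: 32 each.
    N1: 56+32 = 88 > 80
    N19: 80+32 = 112 ≤ 160
    N29: 60+32 = 92 ≤ 140
  N7 sheds 86 L/s to N1, N19, N29: 28 each (2 lost).
    N1: 88+28 = 116 > 80
    N19: 112+28 = 140 ≤ 160
    N29: 92+28 = 120 ≤ 140
Round 3 — N1 seizes.
  N1 sheds 116 L/s to N22: 116 each.
    N22: 140+116 = 256 > 160
Round 4 — N22 seizes.
  N22 sheds 256 L/s: no online neighbours, lost.
No further seizures.

N1, N17, N22, N24, N7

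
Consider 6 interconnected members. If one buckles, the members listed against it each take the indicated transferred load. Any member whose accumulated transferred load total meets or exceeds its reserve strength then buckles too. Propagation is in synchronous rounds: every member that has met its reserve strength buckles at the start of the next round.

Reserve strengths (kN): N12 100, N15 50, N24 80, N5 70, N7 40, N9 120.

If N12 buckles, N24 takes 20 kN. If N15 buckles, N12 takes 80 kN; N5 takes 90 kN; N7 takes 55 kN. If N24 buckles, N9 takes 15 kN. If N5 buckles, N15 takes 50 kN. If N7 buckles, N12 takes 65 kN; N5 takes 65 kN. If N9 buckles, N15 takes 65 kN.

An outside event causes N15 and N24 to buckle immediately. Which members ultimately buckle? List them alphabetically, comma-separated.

Round 1 — N15, N24 buckle (initial).
  N12: +80 → 80 < 100
  N5: +90 → 90 ≥ 70
  N7: +55 → 55 ≥ 40
  N9: +15 → 15 < 120
Round 2 — N5, N7 buckle.
  N12: +65 → 145 ≥ 100
Round 3 — N12 buckles.
No further bucklings.

N12, N15, N24, N5, N7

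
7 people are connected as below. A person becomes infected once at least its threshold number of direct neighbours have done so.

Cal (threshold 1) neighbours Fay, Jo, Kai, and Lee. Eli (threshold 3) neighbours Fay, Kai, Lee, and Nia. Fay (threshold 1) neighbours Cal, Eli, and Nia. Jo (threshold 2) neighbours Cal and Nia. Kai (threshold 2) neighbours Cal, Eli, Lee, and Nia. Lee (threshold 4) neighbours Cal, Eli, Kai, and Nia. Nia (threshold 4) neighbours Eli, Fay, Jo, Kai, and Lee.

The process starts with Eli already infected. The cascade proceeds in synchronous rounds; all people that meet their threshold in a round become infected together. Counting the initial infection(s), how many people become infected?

Round 1 — Eli becomes infected (initial).
Round 2 — checking thresholds:
  Fay: 1 of 3 neighbours ≥ 1, becomes infected.
  Kai: 1 of 4 neighbours < 2, holds.
  Lee: 1 of 4 neighbours < 4, holds.
  Nia: 1 of 5 neighbours < 4, holds.
Round 3 — checking thresholds:
  Cal: 1 of 4 neighbours ≥ 1, becomes infected.
  Kai: 1 of 4 neighbours < 2, holds.
  Lee: 1 of 4 neighbours < 4, holds.
  Nia: 2 of 5 neighbours < 4, holds.
Round 4 — checking thresholds:
  Jo: 1 of 2 neighbours < 2, holds.
  Kai: 2 of 4 neighbours ≥ 2, becomes infected.
  Lee: 2 of 4 neighbours < 4, holds.
  Nia: 2 of 5 neighbours < 4, holds.
Round 5 — no new infections; cascade stops.

4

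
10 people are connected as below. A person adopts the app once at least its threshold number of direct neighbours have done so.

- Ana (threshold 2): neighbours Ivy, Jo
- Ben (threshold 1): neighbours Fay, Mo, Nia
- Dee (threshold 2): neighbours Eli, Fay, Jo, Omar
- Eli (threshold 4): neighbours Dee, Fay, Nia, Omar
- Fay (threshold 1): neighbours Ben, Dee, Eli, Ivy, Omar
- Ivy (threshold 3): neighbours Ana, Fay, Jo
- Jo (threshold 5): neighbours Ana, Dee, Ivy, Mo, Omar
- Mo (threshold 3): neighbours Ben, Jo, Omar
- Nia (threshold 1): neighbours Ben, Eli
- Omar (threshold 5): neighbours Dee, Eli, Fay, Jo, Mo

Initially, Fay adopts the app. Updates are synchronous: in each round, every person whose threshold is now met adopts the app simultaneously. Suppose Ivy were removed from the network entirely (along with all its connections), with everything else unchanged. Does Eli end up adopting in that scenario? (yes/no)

With Ivy removed:
Round 1 — Fay adopts the app (initial).
Round 2 — checking thresholds:
  Ben: 1 of 3 neighbours ≥ 1, adopts the app.
  Dee: 1 of 4 neighbours < 2, below threshold.
  Eli: 1 of 4 neighbours < 4, below threshold.
  Omar: 1 of 5 neighbours < 5, below threshold.
Round 3 — checking thresholds:
  Dee: 1 of 4 neighbours < 2, below threshold.
  Eli: 1 of 4 neighbours < 4, below threshold.
  Mo: 1 of 3 neighbours < 3, below threshold.
  Nia: 1 of 2 neighbours ≥ 1, adopts the app.
  Omar: 1 of 5 neighbours < 5, below threshold.
Round 4 — no new adoptions; cascade stops.

no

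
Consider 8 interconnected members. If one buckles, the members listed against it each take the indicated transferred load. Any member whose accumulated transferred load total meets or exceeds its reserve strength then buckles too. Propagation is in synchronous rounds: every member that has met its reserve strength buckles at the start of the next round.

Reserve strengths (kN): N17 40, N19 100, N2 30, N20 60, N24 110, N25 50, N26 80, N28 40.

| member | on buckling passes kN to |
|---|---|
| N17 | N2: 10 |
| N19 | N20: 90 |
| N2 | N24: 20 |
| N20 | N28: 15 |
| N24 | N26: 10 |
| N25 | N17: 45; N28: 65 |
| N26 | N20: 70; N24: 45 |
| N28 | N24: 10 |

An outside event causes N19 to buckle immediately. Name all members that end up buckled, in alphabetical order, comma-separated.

N19, N20

Round 1 — N19 buckles (initial).
  N20: +90 → 90 ≥ 60
Round 2 — N20 buckles.
  N28: +15 → 15 < 40
No further bucklings.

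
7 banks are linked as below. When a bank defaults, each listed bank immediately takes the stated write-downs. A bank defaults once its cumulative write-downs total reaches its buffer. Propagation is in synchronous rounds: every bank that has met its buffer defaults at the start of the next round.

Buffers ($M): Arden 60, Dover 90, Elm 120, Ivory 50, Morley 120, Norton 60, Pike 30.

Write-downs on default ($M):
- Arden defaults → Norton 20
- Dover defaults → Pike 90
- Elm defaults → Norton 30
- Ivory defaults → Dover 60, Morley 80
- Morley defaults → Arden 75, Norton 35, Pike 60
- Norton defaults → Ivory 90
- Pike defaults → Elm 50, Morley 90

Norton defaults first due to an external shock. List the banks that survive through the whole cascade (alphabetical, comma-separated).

Arden, Dover, Elm, Morley, Pike

Round 1 — Norton defaults (initial).
  Ivory: +90 → 90 ≥ 50
Round 2 — Ivory defaults.
  Dover: +60 → 60 < 90
  Morley: +80 → 80 < 120
No further defaults.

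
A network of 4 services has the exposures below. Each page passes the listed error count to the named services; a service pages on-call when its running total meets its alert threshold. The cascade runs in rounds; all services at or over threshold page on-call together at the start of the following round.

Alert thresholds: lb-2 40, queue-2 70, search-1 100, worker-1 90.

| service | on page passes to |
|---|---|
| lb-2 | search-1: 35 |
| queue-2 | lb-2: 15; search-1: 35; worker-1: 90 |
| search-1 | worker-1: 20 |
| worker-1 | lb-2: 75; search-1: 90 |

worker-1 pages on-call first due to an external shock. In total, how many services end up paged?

Round 1 — worker-1 pages on-call (initial).
  lb-2: +75 → 75 ≥ 40
  search-1: +90 → 90 < 100
Round 2 — lb-2 pages on-call.
  search-1: +35 → 125 ≥ 100
Round 3 — search-1 pages on-call.
No further pages.

3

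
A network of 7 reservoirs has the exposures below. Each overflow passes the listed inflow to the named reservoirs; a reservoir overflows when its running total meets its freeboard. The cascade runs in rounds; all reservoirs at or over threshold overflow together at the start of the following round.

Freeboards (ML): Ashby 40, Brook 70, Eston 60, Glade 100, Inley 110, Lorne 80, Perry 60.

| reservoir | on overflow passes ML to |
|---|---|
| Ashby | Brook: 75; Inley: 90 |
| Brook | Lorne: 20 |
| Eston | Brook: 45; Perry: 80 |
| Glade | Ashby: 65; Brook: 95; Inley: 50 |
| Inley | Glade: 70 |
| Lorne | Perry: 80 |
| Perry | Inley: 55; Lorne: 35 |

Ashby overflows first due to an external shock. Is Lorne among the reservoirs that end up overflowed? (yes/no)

Round 1 — Ashby overflows (initial).
  Brook: +75 → 75 ≥ 70
  Inley: +90 → 90 < 110
Round 2 — Brook overflows.
  Lorne: +20 → 20 < 80
No further overflows.

no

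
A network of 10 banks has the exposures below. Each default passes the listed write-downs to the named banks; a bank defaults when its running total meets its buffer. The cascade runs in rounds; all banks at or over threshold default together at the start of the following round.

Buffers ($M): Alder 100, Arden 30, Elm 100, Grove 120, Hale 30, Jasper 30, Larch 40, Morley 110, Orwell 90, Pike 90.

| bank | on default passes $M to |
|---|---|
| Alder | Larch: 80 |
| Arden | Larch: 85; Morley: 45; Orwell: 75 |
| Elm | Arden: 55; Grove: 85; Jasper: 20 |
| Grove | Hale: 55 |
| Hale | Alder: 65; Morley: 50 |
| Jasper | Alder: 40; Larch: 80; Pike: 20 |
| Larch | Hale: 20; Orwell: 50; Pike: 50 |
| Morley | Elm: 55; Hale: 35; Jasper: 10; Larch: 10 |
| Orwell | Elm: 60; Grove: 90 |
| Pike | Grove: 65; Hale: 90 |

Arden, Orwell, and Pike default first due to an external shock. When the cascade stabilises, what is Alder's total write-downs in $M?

65

Round 1 — Arden, Orwell, Pike default (initial).
  Elm: +60 → 60 < 100
  Grove: +90+65 → 155 ≥ 120
  Hale: +90 → 90 ≥ 30
  Larch: +85 → 85 ≥ 40
  Morley: +45 → 45 < 110
Round 2 — Grove, Hale, Larch default.
  Alder: +65 → 65 < 100
  Morley: +50 → 95 < 110
No further defaults.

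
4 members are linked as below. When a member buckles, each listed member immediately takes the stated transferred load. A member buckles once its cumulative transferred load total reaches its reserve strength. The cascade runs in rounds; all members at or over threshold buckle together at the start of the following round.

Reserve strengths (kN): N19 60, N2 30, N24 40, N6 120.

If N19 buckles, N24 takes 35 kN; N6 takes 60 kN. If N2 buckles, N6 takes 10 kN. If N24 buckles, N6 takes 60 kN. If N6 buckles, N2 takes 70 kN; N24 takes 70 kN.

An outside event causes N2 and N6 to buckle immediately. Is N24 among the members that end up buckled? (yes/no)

Round 1 — N2, N6 buckle (initial).
  N24: +70 → 70 ≥ 40
Round 2 — N24 buckles.
No further bucklings.

yes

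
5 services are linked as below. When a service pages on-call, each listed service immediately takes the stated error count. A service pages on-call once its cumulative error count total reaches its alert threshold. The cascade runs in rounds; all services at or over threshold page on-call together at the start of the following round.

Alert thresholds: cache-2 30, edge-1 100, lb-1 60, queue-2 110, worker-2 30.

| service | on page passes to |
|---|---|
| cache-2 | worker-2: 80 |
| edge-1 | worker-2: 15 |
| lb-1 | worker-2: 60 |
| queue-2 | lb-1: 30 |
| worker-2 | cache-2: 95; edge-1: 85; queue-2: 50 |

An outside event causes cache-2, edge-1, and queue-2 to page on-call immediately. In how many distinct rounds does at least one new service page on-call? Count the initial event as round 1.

Round 1 — cache-2, edge-1, queue-2 page on-call (initial).
  lb-1: +30 → 30 < 60
  worker-2: +80+15 → 95 ≥ 30
Round 2 — worker-2 pages on-call.
No further pages.

2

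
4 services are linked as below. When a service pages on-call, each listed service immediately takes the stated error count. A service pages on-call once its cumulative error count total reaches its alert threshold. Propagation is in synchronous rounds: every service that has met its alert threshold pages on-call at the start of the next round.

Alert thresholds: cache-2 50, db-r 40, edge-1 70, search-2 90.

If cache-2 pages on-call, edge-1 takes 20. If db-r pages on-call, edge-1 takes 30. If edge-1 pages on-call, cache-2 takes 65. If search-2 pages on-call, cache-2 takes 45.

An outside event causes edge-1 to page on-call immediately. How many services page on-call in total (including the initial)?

Round 1 — edge-1 pages on-call (initial).
  cache-2: +65 → 65 ≥ 50
Round 2 — cache-2 pages on-call.
No further pages.

2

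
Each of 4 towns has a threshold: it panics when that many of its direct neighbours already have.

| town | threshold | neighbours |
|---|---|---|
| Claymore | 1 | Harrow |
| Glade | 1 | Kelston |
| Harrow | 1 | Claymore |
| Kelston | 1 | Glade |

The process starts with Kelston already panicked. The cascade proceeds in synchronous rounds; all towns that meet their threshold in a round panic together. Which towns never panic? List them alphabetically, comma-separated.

Round 1 — Kelston panics (initial).
Round 2 — checking thresholds:
  Glade: 1 of 1 neighbours ≥ 1, panics.
Round 3 — no new panics; cascade stops.

Claymore, Harrow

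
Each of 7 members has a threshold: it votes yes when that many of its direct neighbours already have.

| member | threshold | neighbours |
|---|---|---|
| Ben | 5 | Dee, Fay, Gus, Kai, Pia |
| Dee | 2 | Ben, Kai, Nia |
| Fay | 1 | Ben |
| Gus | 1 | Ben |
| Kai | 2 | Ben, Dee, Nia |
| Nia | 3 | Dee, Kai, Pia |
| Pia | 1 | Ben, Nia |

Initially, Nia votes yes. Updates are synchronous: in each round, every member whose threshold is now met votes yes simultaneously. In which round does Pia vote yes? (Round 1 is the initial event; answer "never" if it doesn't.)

Round 1 — Nia votes yes (initial).
Round 2 — checking thresholds:
  Dee: 1 of 3 neighbours < 2, holds.
  Kai: 1 of 3 neighbours < 2, holds.
  Pia: 1 of 2 neighbours ≥ 1, votes yes.
Round 3 — no new yes votes; cascade stops.

2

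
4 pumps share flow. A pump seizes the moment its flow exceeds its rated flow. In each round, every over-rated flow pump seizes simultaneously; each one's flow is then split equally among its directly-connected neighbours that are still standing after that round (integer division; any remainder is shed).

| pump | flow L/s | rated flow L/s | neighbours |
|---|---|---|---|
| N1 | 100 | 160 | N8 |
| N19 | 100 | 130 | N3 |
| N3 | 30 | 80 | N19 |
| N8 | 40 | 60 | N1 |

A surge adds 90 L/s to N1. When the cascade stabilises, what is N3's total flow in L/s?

30

Round 1 — N1 at 190 > 160. N1 seizes.
  N1 sheds 190 L/s to N8: 190 each.
    N8: 40+190 = 230 > 60
Round 2 — N8 seizes.
  N8 sheds 230 L/s: no online neighbours, lost.
No further seizures.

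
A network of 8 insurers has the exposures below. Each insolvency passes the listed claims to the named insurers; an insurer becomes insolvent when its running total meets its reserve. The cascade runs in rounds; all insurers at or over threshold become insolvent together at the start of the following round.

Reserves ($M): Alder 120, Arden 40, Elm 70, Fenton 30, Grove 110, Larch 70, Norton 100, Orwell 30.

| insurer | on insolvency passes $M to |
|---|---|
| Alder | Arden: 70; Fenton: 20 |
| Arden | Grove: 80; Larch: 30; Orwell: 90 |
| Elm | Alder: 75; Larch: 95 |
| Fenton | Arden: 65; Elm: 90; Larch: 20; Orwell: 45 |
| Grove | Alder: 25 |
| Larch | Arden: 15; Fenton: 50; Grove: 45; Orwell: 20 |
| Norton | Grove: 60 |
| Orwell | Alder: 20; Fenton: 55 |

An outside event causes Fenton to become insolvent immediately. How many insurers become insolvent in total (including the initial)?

7

Round 1 — Fenton becomes insolvent (initial).
  Arden: +65 → 65 ≥ 40
  Elm: +90 → 90 ≥ 70
  Larch: +20 → 20 < 70
  Orwell: +45 → 45 ≥ 30
Round 2 — Arden, Elm, Orwell become insolvent.
  Alder: +75+20 → 95 < 120
  Grove: +80 → 80 < 110
  Larch: +30+95 → 145 ≥ 70
Round 3 — Larch becomes insolvent.
  Grove: +45 → 125 ≥ 110
Round 4 — Grove becomes insolvent.
  Alder: +25 → 120 ≥ 120
Round 5 — Alder becomes insolvent.
No further insolvencies.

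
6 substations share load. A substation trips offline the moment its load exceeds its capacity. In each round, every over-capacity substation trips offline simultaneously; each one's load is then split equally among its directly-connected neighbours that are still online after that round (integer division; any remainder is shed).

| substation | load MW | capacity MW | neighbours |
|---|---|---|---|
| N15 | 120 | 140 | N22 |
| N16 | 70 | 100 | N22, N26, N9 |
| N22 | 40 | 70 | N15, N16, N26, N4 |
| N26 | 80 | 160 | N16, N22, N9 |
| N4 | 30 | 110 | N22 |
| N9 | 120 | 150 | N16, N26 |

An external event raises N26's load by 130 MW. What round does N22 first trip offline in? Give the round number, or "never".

Round 1 — N26 at 210 > 160. N26 trips offline.
  N26 sheds 210 MW to N16, N22, N9: 70 each.
    N16: 70+70 = 140 > 100
    N22: 40+70 = 110 > 70
    N9: 120+70 = 190 > 150
Round 2 — N16, N22, N9 trip offline.
  N16 sheds 140 MW: no online neighbours, lost.
  N22 sheds 110 MW to N15, N4: 55 each.
    N15: 120+55 = 175 > 140
    N4: 30+55 = 85 ≤ 110
  N9 sheds 190 MW: no online neighbours, lost.
Round 3 — N15 trips offline.
  N15 sheds 175 MW: no online neighbours, lost.
No further trips.

2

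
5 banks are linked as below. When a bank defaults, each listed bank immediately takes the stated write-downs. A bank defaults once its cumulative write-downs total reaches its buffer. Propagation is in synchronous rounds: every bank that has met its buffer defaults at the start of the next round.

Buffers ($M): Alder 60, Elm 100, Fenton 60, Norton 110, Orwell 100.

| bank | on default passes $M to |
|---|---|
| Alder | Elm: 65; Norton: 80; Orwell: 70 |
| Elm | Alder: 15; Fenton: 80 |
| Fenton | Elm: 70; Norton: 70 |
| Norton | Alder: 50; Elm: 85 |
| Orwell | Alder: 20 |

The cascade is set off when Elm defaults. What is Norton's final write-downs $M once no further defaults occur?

70

Round 1 — Elm defaults (initial).
  Alder: +15 → 15 < 60
  Fenton: +80 → 80 ≥ 60
Round 2 — Fenton defaults.
  Norton: +70 → 70 < 110
No further defaults.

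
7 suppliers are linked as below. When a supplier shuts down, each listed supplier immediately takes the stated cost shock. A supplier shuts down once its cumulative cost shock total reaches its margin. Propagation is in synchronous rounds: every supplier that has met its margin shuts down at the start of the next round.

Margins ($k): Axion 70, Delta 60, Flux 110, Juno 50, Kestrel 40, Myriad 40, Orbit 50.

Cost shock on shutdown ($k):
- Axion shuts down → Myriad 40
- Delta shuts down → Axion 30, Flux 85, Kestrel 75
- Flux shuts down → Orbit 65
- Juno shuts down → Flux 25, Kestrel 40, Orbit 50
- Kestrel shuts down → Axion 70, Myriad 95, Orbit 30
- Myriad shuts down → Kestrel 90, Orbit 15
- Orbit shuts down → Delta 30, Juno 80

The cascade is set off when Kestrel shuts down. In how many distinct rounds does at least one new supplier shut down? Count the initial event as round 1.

2

Round 1 — Kestrel shuts down (initial).
  Axion: +70 → 70 ≥ 70
  Myriad: +95 → 95 ≥ 40
  Orbit: +30 → 30 < 50
Round 2 — Axion, Myriad shut down.
  Orbit: +15 → 45 < 50
No further shutdowns.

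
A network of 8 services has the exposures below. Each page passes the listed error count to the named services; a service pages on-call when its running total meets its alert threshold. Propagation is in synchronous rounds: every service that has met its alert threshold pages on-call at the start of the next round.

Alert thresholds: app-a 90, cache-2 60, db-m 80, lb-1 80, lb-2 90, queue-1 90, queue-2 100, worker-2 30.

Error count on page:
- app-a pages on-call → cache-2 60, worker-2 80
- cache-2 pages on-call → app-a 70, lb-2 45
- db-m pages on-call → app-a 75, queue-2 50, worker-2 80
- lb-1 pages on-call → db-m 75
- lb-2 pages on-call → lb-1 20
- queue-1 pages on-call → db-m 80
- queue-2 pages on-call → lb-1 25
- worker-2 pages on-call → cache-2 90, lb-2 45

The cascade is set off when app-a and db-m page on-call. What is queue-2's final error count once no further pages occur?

50

Round 1 — app-a, db-m page on-call (initial).
  cache-2: +60 → 60 ≥ 60
  queue-2: +50 → 50 < 100
  worker-2: +80+80 → 160 ≥ 30
Round 2 — cache-2, worker-2 page on-call.
  lb-2: +45+45 → 90 ≥ 90
Round 3 — lb-2 pages on-call.
  lb-1: +20 → 20 < 80
No further pages.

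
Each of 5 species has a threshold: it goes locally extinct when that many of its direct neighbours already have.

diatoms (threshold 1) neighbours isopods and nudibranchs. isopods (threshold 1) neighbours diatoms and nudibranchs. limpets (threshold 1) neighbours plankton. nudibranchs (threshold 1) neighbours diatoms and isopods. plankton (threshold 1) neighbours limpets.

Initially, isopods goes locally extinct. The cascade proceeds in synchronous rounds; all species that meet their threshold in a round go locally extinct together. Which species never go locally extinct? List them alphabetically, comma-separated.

Round 1 — isopods goes locally extinct (initial).
Round 2 — checking thresholds:
  diatoms: 1 of 2 neighbours ≥ 1, goes locally extinct.
  nudibranchs: 1 of 2 neighbours ≥ 1, goes locally extinct.
Round 3 — no new extinctions; cascade stops.

limpets, plankton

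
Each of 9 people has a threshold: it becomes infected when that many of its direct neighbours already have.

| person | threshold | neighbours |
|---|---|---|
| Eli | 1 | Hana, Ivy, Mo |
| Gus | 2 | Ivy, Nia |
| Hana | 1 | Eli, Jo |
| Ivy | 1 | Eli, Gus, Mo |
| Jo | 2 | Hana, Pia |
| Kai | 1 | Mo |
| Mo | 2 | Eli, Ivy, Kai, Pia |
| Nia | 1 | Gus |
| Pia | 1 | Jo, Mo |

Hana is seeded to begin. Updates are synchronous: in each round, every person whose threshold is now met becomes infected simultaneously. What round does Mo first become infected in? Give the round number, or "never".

Round 1 — Hana becomes infected (initial).
Round 2 — checking thresholds:
  Eli: 1 of 3 neighbours ≥ 1, becomes infected.
  Jo: 1 of 2 neighbours < 2, holds.
Round 3 — checking thresholds:
  Ivy: 1 of 3 neighbours ≥ 1, becomes infected.
  Jo: 1 of 2 neighbours < 2, holds.
  Mo: 1 of 4 neighbours < 2, holds.
Round 4 — checking thresholds:
  Gus: 1 of 2 neighbours < 2, holds.
  Jo: 1 of 2 neighbours < 2, holds.
  Mo: 2 of 4 neighbours ≥ 2, becomes infected.
Round 5 — checking thresholds:
  Gus: 1 of 2 neighbours < 2, holds.
  Jo: 1 of 2 neighbours < 2, holds.
  Kai: 1 of 1 neighbours ≥ 1, becomes infected.
  Pia: 1 of 2 neighbours ≥ 1, becomes infected.
Round 6 — checking thresholds:
  Gus: 1 of 2 neighbours < 2, holds.
  Jo: 2 of 2 neighbours ≥ 2, becomes infected.
Round 7 — no new infections; cascade stops.

4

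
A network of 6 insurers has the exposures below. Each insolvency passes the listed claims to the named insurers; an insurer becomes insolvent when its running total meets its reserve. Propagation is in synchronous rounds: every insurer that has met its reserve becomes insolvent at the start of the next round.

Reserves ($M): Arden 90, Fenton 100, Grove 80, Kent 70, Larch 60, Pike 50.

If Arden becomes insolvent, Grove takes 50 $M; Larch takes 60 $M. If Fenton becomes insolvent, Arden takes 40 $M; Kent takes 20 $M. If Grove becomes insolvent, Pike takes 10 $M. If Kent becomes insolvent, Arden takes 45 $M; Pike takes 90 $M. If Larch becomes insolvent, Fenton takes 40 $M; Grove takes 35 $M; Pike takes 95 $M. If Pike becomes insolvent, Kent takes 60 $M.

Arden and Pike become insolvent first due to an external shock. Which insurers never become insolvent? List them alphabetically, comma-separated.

Round 1 — Arden, Pike become insolvent (initial).
  Grove: +50 → 50 < 80
  Kent: +60 → 60 < 70
  Larch: +60 → 60 ≥ 60
Round 2 — Larch becomes insolvent.
  Fenton: +40 → 40 < 100
  Grove: +35 → 85 ≥ 80
Round 3 — Grove becomes insolvent.
No further insolvencies.

Fenton, Kent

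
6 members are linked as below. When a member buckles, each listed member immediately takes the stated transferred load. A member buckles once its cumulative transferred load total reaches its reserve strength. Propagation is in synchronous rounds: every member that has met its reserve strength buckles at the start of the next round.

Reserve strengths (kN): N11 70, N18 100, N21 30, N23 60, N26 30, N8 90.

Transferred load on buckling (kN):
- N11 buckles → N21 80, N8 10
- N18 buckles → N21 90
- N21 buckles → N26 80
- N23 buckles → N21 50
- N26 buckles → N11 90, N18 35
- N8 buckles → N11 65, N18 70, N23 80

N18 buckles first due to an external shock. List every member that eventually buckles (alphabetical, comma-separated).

Round 1 — N18 buckles (initial).
  N21: +90 → 90 ≥ 30
Round 2 — N21 buckles.
  N26: +80 → 80 ≥ 30
Round 3 — N26 buckles.
  N11: +90 → 90 ≥ 70
Round 4 — N11 buckles.
  N8: +10 → 10 < 90
No further bucklings.

N11, N18, N21, N26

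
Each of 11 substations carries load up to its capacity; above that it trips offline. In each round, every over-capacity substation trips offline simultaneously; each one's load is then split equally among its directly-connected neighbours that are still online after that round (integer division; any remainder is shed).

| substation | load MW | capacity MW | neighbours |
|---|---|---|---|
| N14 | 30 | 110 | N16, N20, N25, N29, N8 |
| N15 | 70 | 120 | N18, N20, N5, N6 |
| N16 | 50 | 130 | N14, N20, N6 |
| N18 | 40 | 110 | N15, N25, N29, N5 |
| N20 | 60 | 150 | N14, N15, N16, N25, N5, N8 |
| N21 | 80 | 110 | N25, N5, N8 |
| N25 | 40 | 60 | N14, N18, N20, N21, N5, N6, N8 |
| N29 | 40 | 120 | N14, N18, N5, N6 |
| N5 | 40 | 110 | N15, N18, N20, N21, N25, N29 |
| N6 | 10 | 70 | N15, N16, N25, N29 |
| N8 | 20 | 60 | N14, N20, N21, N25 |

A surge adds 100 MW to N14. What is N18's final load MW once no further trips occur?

51

Round 1 — N14 at 130 > 110. N14 trips offline.
  N14 sheds 130 MW to N16, N20, N25, N29, N8: 26 each.
    N16: 50+26 = 76 ≤ 130
    N20: 60+26 = 86 ≤ 150
    N25: 40+26 = 66 > 60
    N29: 40+26 = 66 ≤ 120
    N8: 20+26 = 46 ≤ 60
Round 2 — N25 trips offline.
  N25 sheds 66 MW to N18, N20, N21, N5, N6, N8: 11 each.
    N18: 40+11 = 51 ≤ 110
    N20: 86+11 = 97 ≤ 150
    N21: 80+11 = 91 ≤ 110
    N5: 40+11 = 51 ≤ 110
    N6: 10+11 = 21 ≤ 70
    N8: 46+11 = 57 ≤ 60
No further trips.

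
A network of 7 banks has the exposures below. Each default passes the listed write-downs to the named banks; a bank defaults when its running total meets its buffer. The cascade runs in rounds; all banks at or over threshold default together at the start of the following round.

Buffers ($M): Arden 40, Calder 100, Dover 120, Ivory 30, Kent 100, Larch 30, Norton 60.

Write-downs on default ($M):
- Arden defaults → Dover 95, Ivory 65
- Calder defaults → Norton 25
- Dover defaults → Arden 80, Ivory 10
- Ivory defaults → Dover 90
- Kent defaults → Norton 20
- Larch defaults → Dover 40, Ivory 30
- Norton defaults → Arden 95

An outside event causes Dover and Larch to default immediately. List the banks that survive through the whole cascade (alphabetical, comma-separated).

Round 1 — Dover, Larch default (initial).
  Arden: +80 → 80 ≥ 40
  Ivory: +10+30 → 40 ≥ 30
Round 2 — Arden, Ivory default.
No further defaults.

Calder, Kent, Norton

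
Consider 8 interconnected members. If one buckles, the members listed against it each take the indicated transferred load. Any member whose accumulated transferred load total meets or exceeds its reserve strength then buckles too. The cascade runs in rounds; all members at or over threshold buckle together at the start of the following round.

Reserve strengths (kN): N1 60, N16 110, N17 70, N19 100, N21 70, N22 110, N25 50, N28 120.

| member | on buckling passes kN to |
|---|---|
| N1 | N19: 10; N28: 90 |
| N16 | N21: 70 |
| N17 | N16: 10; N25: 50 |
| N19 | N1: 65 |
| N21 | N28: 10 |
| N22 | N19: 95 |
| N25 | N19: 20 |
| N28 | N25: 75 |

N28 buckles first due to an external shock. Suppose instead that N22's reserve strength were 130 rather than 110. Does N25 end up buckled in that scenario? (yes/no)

yes

With N22's reserve strength at 130:
Round 1 — N28 buckles (initial).
  N25: +75 → 75 ≥ 50
Round 2 — N25 buckles.
  N19: +20 → 20 < 100
No further bucklings.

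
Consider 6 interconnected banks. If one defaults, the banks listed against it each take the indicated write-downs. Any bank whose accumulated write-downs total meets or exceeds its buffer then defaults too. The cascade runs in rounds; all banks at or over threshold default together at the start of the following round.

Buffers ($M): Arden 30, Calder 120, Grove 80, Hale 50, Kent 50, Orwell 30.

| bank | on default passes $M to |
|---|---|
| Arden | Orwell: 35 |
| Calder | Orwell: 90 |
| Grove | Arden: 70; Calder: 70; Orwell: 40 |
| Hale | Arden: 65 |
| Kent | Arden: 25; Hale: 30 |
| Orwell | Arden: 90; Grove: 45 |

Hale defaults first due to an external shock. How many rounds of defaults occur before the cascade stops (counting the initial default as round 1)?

3

Round 1 — Hale defaults (initial).
  Arden: +65 → 65 ≥ 30
Round 2 — Arden defaults.
  Orwell: +35 → 35 ≥ 30
Round 3 — Orwell defaults.
  Grove: +45 → 45 < 80
No further defaults.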